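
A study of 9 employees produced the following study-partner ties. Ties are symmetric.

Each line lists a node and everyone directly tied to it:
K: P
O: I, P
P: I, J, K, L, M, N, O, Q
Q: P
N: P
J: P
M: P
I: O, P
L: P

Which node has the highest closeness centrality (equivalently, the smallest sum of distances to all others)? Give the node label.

P

Farness (sum of distances to all others) for each node — I:14, J:15, K:15, L:15, M:15, N:15, O:14, P:8, Q:15.
The smallest farness is 8, for P, so P has the highest closeness.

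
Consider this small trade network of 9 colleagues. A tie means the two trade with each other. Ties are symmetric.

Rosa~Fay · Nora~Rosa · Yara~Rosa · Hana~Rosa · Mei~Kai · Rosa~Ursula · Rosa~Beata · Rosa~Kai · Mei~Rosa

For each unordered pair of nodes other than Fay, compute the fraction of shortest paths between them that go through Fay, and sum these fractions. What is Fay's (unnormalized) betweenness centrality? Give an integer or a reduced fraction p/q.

0

No shortest path between any pair of other nodes passes through Fay.
Summing the contributions gives betweenness(Fay) = 0.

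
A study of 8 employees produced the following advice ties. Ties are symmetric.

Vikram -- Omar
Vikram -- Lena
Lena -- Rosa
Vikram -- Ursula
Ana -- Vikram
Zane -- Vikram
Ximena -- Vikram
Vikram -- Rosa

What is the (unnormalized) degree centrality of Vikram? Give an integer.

7

Vikram is directly tied to Ana, Lena, Omar, Rosa, Ursula, Ximena, and Zane. That is 7 neighbors, so the degree of Vikram is 7.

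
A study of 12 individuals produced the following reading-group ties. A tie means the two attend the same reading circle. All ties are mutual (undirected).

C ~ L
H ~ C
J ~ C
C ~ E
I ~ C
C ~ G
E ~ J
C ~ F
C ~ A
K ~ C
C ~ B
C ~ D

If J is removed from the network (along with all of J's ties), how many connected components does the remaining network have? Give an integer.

1

J's neighbors (C and E) remain reachable from one another through other ties, so the rest of the network stays in one piece.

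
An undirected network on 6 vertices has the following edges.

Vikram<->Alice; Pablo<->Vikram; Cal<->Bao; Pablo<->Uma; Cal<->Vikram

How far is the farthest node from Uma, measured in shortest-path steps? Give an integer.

Distances from Uma: Alice:3, Bao:4, Cal:3, Pablo:1, Vikram:2.
The largest is 4 (to Bao), so the eccentricity of Uma is 4.

4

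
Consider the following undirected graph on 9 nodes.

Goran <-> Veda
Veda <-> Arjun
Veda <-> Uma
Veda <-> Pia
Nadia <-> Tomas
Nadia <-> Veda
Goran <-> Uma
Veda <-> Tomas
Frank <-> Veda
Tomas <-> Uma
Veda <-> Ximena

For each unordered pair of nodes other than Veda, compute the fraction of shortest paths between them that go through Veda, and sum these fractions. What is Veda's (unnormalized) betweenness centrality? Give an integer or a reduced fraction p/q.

Pairs whose geodesics pass through Veda — Uma–Nadia: 1/2; Uma–Arjun: 1; Uma–Pia: 1; Uma–Ximena: 1; Uma–Frank: 1; Goran–Nadia: 1; Goran–Arjun: 1; Goran–Tomas: 1/2; Goran–Pia: 1; Goran–Ximena: 1; Goran–Frank: 1; Nadia–Arjun: 1; Nadia–Pia: 1; Nadia–Ximena: 1 … (+11 more pairs).
All other pairs contribute 0.
Summing the contributions gives betweenness(Veda) = 24.

24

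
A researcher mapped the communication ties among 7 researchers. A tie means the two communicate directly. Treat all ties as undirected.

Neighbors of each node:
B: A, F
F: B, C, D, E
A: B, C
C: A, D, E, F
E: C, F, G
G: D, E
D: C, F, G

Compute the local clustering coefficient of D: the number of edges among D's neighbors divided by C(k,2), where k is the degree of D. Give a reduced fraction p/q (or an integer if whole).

1/3

D's neighbors: C, F, and G (k = 3).
Possible neighbor pairs: C(3,2) = 3. Edges among them: C–F → e = 1.
Clustering(D) = 1/3.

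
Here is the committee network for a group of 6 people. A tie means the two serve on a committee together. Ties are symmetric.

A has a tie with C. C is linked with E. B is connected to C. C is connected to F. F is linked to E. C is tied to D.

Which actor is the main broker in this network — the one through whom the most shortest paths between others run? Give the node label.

C

Unnormalized betweenness of each node: A:0, B:0, C:9, D:0, E:0, F:0.
C has the largest value, 9, making it the main broker — the node through which the most shortest paths run.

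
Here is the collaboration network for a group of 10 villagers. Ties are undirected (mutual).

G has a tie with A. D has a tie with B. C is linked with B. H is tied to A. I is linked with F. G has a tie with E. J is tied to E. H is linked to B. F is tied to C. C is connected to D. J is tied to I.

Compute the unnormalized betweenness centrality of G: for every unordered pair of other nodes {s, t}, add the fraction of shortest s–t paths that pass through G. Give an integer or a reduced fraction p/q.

13/2

Pairs whose geodesics pass through G — D–E: 1/2; B–E: 1; H–E: 1; H–J: 1; A–E: 1; A–J: 1; A–I: 1.
All other pairs contribute 0.
Summing the contributions gives betweenness(G) = 13/2.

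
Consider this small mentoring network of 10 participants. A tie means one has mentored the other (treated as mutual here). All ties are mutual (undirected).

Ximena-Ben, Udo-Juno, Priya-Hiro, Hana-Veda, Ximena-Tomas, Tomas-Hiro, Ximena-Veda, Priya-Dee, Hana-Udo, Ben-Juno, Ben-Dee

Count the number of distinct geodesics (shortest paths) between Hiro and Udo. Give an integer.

3

The shortest distance is 5. The length-5 paths are: Hiro–Tomas–Ximena–Veda–Hana–Udo; Hiro–Priya–Dee–Ben–Juno–Udo; Hiro–Tomas–Ximena–Ben–Juno–Udo.
That gives 3 distinct shortest paths.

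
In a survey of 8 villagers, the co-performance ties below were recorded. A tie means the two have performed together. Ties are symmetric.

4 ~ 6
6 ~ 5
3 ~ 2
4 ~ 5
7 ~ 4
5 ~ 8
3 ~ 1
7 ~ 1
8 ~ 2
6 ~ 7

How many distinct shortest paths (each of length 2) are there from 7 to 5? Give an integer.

The shortest distance is 2. The length-2 paths are: 7–6–5; 7–4–5.
That gives 2 distinct shortest paths.

2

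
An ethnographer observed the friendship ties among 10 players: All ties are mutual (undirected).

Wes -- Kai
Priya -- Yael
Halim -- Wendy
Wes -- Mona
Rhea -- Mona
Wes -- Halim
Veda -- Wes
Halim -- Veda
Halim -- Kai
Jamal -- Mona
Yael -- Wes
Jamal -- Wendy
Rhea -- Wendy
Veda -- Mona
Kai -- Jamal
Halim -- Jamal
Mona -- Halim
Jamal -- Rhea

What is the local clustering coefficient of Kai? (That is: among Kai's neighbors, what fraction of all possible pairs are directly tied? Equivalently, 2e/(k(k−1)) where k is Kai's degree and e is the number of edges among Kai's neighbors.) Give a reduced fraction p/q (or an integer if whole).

Kai's neighbors: Halim, Jamal, and Wes (k = 3).
Possible neighbor pairs: C(3,2) = 3. Edges among them: Halim–Jamal, Halim–Wes → e = 2.
Clustering(Kai) = 2/3.

2/3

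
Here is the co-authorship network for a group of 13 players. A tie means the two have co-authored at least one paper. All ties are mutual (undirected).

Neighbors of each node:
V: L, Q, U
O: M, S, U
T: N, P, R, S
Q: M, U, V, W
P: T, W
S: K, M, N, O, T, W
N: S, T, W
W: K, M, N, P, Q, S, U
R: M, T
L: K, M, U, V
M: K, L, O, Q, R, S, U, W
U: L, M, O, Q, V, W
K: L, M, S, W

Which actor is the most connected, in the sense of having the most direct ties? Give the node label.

Degrees — K:4, L:4, M:8, N:3, O:3, P:2, Q:4, R:2, S:6, T:4, U:6, V:3, W:7.
The maximum is 8, attained only by M.

M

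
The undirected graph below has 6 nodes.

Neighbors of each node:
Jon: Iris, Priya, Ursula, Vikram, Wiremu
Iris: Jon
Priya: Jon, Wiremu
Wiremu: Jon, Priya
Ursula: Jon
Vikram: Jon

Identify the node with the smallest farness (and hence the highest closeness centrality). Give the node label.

Farness (sum of distances to all others) for each node — Iris:9, Jon:5, Priya:8, Ursula:9, Vikram:9, Wiremu:8.
The smallest farness is 5, for Jon, so Jon has the highest closeness.

Jon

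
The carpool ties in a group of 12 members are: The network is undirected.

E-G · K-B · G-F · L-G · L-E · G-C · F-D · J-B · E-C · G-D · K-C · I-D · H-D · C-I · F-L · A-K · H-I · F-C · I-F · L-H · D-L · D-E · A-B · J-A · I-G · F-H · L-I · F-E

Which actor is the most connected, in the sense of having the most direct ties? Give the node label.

F

Degrees — A:3, B:3, C:5, D:6, E:5, F:7, G:6, H:4, I:6, J:2, K:3, L:6.
The maximum is 7, attained only by F.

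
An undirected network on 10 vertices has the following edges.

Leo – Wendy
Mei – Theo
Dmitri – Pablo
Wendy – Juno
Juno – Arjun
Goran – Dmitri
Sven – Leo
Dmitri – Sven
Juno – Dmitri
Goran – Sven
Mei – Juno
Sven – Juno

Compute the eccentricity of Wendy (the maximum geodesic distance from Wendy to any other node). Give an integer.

Distances from Wendy: Arjun:2, Dmitri:2, Goran:3, Juno:1, Leo:1, Mei:2, Pablo:3, Sven:2, Theo:3.
The largest is 3 (to Goran, Pablo, and Theo), so the eccentricity of Wendy is 3.

3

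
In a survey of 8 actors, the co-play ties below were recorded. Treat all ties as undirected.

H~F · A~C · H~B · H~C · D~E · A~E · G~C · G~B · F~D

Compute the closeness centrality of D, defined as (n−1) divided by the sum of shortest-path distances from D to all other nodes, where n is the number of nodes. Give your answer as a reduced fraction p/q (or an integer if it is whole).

Distances from D: A:2, B:3, C:3, E:1, F:1, G:4, H:2. Sum = 16.
n = 8, so closeness = 7/16.

7/16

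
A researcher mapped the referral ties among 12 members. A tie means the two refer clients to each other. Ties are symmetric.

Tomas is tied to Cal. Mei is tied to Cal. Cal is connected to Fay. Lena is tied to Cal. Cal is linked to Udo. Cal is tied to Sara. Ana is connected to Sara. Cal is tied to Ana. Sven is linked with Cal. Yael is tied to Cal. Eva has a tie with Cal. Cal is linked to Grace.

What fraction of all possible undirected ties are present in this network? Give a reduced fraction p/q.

2/11

There are 12 edges and 12 nodes, so the maximum possible is C(12,2) = 66.
Density = 12/66 = 2/11.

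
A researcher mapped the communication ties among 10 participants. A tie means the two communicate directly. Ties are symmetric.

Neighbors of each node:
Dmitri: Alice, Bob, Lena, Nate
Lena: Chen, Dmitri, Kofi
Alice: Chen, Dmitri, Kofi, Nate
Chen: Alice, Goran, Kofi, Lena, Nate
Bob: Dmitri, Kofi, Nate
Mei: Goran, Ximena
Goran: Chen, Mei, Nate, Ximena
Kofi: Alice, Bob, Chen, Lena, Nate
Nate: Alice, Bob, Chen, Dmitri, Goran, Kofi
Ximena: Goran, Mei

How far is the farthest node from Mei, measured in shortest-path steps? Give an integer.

3

Distances from Mei: Alice:3, Bob:3, Chen:2, Dmitri:3, Goran:1, Kofi:3, Lena:3, Nate:2, Ximena:1.
The largest is 3 (to Kofi, Alice, Lena, Bob, and Dmitri), so the eccentricity of Mei is 3.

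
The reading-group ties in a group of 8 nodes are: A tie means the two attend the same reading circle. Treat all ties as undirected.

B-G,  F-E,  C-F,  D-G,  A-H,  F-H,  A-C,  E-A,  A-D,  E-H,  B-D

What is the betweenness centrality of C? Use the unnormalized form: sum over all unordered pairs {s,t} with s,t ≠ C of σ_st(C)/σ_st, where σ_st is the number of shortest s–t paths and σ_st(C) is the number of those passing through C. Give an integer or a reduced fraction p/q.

Pairs whose geodesics pass through C — F–A: 1/3; F–G: 1/3; F–D: 1/3; F–B: 1/3.
All other pairs contribute 0.
Summing the contributions gives betweenness(C) = 4/3.

4/3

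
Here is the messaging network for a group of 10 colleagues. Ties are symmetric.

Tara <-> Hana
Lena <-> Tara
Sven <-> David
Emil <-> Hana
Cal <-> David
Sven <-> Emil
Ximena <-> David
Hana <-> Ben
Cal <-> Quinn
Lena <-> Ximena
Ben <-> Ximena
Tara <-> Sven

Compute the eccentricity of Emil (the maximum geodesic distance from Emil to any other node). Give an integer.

4

Distances from Emil: Ben:2, Cal:3, David:2, Hana:1, Lena:3, Quinn:4, Sven:1, Tara:2, Ximena:3.
The largest is 4 (to Quinn), so the eccentricity of Emil is 4.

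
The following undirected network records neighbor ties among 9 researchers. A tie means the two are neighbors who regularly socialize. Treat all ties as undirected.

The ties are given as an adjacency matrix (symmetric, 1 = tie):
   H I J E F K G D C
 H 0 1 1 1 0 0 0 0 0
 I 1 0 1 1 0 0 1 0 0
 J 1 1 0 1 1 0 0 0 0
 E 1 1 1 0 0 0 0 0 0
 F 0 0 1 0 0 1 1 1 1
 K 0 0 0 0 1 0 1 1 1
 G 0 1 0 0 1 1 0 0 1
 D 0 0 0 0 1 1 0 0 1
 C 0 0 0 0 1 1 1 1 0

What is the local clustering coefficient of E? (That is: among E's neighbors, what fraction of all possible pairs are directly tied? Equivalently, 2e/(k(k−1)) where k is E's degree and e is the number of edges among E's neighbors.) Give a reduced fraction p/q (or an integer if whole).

1

E's neighbors: H, I, and J (k = 3).
Possible neighbor pairs: C(3,2) = 3. Edges among them: H–I, H–J, I–J → e = 3.
Clustering(E) = 3/3 = 1.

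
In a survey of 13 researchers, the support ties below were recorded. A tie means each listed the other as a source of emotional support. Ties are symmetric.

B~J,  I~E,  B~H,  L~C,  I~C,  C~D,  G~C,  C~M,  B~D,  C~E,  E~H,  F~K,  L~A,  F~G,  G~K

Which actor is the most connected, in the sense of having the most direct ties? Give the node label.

C

Degrees — A:1, B:3, C:6, D:2, E:3, F:2, G:3, H:2, I:2, J:1, K:2, L:2, M:1.
The maximum is 6, attained only by C.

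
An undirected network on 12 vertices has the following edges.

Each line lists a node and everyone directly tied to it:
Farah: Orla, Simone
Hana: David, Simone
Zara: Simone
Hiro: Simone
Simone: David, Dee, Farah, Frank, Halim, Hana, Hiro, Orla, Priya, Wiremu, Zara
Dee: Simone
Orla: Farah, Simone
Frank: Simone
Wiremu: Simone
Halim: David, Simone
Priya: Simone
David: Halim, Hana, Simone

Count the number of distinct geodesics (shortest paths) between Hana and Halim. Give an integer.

The shortest distance is 2. The length-2 paths are: Hana–Simone–Halim; Hana–David–Halim.
That gives 2 distinct shortest paths.

2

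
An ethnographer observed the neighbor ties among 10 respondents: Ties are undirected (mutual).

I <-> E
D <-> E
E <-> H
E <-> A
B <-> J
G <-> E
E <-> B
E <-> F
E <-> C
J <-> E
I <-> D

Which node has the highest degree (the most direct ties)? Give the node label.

E

Degrees — A:1, B:2, C:1, D:2, E:9, F:1, G:1, H:1, I:2, J:2.
The maximum is 9, attained only by E.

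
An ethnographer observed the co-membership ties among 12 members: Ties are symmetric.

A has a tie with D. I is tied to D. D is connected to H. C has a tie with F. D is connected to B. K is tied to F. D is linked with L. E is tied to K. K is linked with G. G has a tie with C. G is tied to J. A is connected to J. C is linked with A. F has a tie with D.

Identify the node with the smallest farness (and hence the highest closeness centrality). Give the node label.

D

Farness (sum of distances to all others) for each node — A:22, B:28, C:24, D:18, E:34, F:20, G:28, H:28, I:28, J:26, K:24, L:28.
The smallest farness is 18, for D, so D has the highest closeness.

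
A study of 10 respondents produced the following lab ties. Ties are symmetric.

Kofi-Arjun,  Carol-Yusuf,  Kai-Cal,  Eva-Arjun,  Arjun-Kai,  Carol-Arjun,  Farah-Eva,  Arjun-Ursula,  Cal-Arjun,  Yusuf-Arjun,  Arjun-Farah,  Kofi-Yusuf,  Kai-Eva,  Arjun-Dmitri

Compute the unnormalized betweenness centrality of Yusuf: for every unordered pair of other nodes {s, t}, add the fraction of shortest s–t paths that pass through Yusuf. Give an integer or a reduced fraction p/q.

1/2

Pairs whose geodesics pass through Yusuf — Carol–Kofi: 1/2.
All other pairs contribute 0.
Summing the contributions gives betweenness(Yusuf) = 1/2.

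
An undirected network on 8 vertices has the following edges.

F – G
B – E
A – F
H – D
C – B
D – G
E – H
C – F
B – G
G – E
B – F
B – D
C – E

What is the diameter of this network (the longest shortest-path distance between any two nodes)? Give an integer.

4

Eccentricity of each node (its greatest distance to any other): A:4, B:2, C:2, D:3, E:3, F:3, G:2, H:4.
The maximum eccentricity is 4, realized for instance by the pair H–A via H – E – C – F – A. So the diameter is 4.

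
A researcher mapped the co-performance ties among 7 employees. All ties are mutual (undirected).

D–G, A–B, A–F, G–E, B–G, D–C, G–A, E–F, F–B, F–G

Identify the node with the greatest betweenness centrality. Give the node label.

Unnormalized betweenness of each node: A:0, B:0, C:0, D:5, E:0, F:1, G:9.
G has the largest value, 9, making it the main broker — the node through which the most shortest paths run.

G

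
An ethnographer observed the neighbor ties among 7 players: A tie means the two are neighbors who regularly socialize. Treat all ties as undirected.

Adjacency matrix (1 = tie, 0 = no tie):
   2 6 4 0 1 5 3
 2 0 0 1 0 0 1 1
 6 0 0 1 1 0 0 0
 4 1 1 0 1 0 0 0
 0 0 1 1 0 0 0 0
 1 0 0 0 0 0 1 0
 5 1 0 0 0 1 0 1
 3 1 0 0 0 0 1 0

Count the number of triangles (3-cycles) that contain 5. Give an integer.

1

5's neighbors: 1, 2, and 3.
Neighbor pairs that are themselves tied: 5–2–3. Each forms one triangle with 5, for 1 in total.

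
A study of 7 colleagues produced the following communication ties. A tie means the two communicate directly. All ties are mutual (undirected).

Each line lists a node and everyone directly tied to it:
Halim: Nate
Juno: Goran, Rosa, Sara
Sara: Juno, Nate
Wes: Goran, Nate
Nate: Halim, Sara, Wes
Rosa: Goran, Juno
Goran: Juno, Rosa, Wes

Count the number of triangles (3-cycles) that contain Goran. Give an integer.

Goran's neighbors: Juno, Rosa, and Wes.
Neighbor pairs that are themselves tied: Goran–Juno–Rosa. Each forms one triangle with Goran, for 1 in total.

1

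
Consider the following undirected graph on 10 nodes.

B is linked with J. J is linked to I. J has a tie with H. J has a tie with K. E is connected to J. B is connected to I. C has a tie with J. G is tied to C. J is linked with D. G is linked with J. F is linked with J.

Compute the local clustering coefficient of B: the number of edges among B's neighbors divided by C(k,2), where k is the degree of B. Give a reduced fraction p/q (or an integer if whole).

1

B's neighbors: I and J (k = 2).
Possible neighbor pairs: C(2,2) = 1. Edges among them: I–J → e = 1.
Clustering(B) = 1/1.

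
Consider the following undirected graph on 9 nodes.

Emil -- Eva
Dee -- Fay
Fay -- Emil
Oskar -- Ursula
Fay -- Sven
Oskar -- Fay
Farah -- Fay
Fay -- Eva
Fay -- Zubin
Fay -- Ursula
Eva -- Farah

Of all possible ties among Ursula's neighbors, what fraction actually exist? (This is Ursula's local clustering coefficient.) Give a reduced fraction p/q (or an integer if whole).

1

Ursula's neighbors: Fay and Oskar (k = 2).
Possible neighbor pairs: C(2,2) = 1. Edges among them: Fay–Oskar → e = 1.
Clustering(Ursula) = 1/1.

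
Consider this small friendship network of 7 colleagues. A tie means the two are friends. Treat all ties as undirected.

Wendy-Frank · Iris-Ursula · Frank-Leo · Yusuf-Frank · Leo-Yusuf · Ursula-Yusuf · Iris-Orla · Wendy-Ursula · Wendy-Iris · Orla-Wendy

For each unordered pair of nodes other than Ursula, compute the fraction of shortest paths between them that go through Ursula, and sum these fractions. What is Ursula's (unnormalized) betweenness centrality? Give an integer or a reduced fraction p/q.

Pairs whose geodesics pass through Ursula — Leo–Iris: 1/2; Yusuf–Iris: 1; Yusuf–Wendy: 1/2; Yusuf–Orla: 2/3.
All other pairs contribute 0.
Summing the contributions gives betweenness(Ursula) = 8/3.

8/3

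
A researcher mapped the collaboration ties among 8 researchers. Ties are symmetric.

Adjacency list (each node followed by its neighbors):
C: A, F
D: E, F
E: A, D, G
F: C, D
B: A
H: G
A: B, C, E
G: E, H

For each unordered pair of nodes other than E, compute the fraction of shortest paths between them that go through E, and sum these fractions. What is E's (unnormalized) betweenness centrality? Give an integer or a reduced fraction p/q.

12

Pairs whose geodesics pass through E — F–G: 1; F–H: 1; G–A: 1; G–D: 1; G–B: 1; G–C: 1; A–D: 1; A–H: 1; D–B: 1; D–H: 1; B–H: 1; H–C: 1.
All other pairs contribute 0.
Summing the contributions gives betweenness(E) = 12.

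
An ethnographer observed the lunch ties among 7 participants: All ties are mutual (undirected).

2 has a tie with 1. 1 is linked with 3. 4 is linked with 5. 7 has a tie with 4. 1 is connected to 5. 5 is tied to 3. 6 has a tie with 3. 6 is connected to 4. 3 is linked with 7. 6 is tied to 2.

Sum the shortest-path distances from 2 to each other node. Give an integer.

11

Distances from 2: 1:1, 3:2, 4:2, 5:2, 6:1, 7:3.
Sum = 1 + 2 + 2 + 2 + 1 + 3 = 11.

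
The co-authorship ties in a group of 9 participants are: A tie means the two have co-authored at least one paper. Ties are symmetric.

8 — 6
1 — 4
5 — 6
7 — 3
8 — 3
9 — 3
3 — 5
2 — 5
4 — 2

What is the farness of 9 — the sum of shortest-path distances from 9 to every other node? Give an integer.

22

Distances from 9: 1:5, 2:3, 3:1, 4:4, 5:2, 6:3, 7:2, 8:2.
Sum = 5 + 3 + 1 + 4 + 2 + 3 + 2 + 2 = 22.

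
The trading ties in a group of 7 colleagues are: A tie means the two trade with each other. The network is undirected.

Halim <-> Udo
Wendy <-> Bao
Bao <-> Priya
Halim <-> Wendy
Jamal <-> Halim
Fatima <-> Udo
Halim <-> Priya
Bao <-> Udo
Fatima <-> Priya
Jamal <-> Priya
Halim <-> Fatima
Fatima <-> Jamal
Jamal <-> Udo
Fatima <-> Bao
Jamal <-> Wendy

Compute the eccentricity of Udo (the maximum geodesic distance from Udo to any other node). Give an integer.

2

Distances from Udo: Bao:1, Fatima:1, Halim:1, Jamal:1, Priya:2, Wendy:2.
The largest is 2 (to Priya and Wendy), so the eccentricity of Udo is 2.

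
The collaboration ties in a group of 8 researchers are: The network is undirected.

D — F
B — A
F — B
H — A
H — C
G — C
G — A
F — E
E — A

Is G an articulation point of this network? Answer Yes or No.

Even without G, every remaining node can still reach every other (the residual graph is connected), so G is not a cut vertex.

No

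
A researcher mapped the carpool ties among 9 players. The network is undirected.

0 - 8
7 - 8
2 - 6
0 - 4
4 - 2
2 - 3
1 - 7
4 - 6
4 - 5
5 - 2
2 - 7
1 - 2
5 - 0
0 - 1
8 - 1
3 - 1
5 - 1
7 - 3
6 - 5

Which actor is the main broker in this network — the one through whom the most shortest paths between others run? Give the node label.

2

Unnormalized betweenness of each node: 0:67/30, 1:71/15, 2:187/30, 3:0, 4:31/30, 5:31/15, 6:0, 7:6/5, 8:1/2.
2 has the largest value, 187/30, making it the main broker — the node through which the most shortest paths run.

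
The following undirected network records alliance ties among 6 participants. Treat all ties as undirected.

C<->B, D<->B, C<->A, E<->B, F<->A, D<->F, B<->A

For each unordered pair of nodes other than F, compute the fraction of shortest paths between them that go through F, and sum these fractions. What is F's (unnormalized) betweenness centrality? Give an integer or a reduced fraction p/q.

Pairs whose geodesics pass through F — D–A: 1/2.
All other pairs contribute 0.
Summing the contributions gives betweenness(F) = 1/2.

1/2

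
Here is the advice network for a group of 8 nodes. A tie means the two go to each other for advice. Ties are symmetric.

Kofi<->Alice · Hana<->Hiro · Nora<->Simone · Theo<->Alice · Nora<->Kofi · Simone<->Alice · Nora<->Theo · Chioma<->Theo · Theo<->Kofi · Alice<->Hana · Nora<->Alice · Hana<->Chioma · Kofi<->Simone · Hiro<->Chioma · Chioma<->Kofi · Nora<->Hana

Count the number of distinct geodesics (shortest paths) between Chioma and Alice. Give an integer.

3

The shortest distance is 2. The length-2 paths are: Chioma–Hana–Alice; Chioma–Kofi–Alice; Chioma–Theo–Alice.
That gives 3 distinct shortest paths.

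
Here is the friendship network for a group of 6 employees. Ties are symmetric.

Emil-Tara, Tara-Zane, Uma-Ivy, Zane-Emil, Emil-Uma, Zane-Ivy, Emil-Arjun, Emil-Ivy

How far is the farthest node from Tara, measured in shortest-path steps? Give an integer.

2

Distances from Tara: Arjun:2, Emil:1, Ivy:2, Uma:2, Zane:1.
The largest is 2 (to Arjun, Uma, and Ivy), so the eccentricity of Tara is 2.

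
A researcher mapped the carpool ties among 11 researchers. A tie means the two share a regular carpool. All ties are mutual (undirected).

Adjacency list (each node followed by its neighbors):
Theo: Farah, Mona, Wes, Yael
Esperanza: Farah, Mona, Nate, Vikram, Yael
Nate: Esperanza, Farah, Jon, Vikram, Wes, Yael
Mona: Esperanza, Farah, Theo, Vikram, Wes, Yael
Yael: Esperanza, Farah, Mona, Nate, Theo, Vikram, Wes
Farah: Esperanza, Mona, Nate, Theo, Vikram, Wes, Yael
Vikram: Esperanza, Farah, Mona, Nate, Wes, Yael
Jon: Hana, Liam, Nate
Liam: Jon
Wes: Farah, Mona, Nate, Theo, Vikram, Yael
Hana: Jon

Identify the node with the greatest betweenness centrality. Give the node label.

Unnormalized betweenness of each node: Esperanza:4/5, Farah:35/12, Hana:0, Jon:17, Liam:0, Mona:47/60, Nate:106/5, Theo:0, Vikram:1, Wes:143/60, Yael:35/12.
Nate has the largest value, 106/5, making it the main broker — the node through which the most shortest paths run.

Nate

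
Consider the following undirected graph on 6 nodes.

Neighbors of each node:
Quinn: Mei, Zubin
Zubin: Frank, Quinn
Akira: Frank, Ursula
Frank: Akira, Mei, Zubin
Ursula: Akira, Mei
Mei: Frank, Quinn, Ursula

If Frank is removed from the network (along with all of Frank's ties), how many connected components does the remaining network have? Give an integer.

Frank's neighbors (Akira, Mei, and Zubin) remain reachable from one another through other ties, so the rest of the network stays in one piece.

1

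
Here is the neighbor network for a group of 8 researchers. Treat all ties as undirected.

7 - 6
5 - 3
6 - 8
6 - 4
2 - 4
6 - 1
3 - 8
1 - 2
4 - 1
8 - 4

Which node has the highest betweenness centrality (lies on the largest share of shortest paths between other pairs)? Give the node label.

Unnormalized betweenness of each node: 1:1, 2:0, 3:6, 4:11/2, 5:0, 6:15/2, 7:0, 8:10.
8 has the largest value, 10, making it the main broker — the node through which the most shortest paths run.

8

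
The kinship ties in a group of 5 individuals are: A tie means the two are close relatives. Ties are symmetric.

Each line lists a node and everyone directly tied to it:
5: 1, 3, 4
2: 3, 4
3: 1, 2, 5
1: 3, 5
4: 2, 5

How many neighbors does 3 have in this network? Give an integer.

3

3 is directly tied to 1, 2, and 5. That is 3 neighbors, so the degree of 3 is 3.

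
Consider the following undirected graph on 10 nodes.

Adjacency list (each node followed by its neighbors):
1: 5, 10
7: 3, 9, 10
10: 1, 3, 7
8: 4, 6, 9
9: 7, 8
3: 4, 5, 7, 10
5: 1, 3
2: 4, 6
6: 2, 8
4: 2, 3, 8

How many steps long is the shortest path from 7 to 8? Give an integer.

One shortest route is 7 – 9 – 8, which uses 2 edges, and 7 and 8 are not directly tied, so nothing shorter exists. So d(7,8) = 2.

2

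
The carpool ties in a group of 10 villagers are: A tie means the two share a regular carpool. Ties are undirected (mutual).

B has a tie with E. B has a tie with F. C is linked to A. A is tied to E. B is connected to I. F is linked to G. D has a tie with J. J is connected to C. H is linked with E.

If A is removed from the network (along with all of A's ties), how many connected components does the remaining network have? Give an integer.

2

Without A, the remaining ties split the others into: {C, D, J}; {B, E, F, G, H, I}.
That's 2 separate components.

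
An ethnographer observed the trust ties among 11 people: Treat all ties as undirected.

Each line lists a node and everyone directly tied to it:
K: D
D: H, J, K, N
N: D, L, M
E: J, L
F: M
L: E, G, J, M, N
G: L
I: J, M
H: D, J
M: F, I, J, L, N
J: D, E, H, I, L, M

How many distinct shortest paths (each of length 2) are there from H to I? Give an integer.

The shortest distance is 2, and the only length-2 path is H–J–I. So there is exactly 1 shortest path.

1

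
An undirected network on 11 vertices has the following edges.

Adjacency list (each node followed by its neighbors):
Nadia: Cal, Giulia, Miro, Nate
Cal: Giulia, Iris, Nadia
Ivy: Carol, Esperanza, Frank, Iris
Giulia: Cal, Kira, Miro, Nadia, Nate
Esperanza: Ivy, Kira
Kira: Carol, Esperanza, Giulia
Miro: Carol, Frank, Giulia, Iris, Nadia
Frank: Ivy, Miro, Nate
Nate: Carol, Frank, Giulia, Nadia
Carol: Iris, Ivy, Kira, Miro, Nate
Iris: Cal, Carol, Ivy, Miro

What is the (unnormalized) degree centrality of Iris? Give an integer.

4

Iris is directly tied to Cal, Carol, Ivy, and Miro. That is 4 neighbors, so the degree of Iris is 4.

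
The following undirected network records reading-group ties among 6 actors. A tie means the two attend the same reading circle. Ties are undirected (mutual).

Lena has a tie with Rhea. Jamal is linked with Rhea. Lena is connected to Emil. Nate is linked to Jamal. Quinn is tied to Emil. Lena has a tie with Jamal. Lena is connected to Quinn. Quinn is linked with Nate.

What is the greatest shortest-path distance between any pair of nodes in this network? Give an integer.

Eccentricity of each node (its greatest distance to any other): Emil:2, Jamal:2, Lena:2, Nate:2, Quinn:2, Rhea:2.
The maximum eccentricity is 2, realized for instance by the pair Rhea–Nate via Rhea – Jamal – Nate. So the diameter is 2.

2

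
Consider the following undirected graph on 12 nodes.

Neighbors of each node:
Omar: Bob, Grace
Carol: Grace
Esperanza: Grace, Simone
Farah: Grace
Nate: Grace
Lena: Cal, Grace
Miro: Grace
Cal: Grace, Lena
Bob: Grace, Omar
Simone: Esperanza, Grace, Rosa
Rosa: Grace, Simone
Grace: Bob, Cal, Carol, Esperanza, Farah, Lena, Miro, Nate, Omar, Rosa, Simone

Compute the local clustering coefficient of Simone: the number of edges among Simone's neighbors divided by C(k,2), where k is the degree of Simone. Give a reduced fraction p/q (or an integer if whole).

Simone's neighbors: Esperanza, Grace, and Rosa (k = 3).
Possible neighbor pairs: C(3,2) = 3. Edges among them: Esperanza–Grace, Grace–Rosa → e = 2.
Clustering(Simone) = 2/3.

2/3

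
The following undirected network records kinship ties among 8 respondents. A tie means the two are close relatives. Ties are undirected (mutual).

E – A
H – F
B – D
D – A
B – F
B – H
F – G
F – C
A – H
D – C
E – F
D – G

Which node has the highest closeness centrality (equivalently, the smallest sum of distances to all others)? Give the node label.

F

Farness (sum of distances to all others) for each node — A:11, B:11, C:12, D:10, E:12, F:9, G:12, H:11.
The smallest farness is 9, for F, so F has the highest closeness.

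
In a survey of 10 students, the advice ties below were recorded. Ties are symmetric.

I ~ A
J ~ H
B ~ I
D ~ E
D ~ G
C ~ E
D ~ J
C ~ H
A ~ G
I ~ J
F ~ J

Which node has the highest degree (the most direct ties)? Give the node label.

Degrees — A:2, B:1, C:2, D:3, E:2, F:1, G:2, H:2, I:3, J:4.
The maximum is 4, attained only by J.

J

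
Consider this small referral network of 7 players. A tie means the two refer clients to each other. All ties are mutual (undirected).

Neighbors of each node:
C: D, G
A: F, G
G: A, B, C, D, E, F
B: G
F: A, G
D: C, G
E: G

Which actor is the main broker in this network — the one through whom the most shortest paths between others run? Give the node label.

G

Unnormalized betweenness of each node: A:0, B:0, C:0, D:0, E:0, F:0, G:13.
G has the largest value, 13, making it the main broker — the node through which the most shortest paths run.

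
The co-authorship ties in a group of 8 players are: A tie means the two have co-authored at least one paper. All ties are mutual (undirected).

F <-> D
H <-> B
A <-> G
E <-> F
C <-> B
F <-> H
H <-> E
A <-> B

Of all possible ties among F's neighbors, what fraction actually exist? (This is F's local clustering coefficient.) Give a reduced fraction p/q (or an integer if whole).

1/3

F's neighbors: D, E, and H (k = 3).
Possible neighbor pairs: C(3,2) = 3. Edges among them: E–H → e = 1.
Clustering(F) = 1/3.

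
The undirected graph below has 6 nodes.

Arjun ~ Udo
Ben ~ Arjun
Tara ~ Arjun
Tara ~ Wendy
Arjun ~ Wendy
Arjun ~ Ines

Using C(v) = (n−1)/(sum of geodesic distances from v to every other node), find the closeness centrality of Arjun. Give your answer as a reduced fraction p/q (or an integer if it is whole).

1

Distances from Arjun: Ben:1, Ines:1, Tara:1, Udo:1, Wendy:1. Sum = 5.
n = 6, so closeness = 5/5 = 1.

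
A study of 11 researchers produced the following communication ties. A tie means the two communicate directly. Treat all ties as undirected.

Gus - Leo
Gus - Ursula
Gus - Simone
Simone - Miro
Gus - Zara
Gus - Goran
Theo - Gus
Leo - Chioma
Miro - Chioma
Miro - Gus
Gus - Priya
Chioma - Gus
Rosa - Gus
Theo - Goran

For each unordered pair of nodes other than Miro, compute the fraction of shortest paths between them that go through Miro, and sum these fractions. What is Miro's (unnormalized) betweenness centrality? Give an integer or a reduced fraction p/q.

1/2

Pairs whose geodesics pass through Miro — Simone–Chioma: 1/2.
All other pairs contribute 0.
Summing the contributions gives betweenness(Miro) = 1/2.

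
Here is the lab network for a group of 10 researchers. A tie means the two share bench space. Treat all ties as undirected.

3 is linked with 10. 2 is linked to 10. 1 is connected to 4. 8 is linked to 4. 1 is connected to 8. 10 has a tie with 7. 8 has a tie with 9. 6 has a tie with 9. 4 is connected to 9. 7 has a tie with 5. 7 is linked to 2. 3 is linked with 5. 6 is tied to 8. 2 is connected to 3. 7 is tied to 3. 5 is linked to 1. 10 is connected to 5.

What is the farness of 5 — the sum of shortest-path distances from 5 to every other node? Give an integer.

16

Distances from 5: 1:1, 2:2, 3:1, 4:2, 6:3, 7:1, 8:2, 9:3, 10:1.
Sum = 1 + 2 + 1 + 2 + 3 + 1 + 2 + 3 + 1 = 16.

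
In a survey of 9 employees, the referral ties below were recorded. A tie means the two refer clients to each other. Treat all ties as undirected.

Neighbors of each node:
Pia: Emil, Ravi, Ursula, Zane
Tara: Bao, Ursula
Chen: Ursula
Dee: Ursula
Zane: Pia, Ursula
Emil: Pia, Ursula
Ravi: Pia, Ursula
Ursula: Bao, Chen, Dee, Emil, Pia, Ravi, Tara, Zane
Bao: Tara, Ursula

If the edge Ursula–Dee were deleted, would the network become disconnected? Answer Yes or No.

Without the Ursula–Dee edge there is no alternate route between Ursula and Dee, so the network disconnects. It is a bridge.

Yes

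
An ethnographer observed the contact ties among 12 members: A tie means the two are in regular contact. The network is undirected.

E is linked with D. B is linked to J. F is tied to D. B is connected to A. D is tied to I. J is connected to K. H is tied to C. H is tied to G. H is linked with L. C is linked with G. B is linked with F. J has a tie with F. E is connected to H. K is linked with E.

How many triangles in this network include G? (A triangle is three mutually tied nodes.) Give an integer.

G's neighbors: C and H.
Neighbor pairs that are themselves tied: G–C–H. Each forms one triangle with G, for 1 in total.

1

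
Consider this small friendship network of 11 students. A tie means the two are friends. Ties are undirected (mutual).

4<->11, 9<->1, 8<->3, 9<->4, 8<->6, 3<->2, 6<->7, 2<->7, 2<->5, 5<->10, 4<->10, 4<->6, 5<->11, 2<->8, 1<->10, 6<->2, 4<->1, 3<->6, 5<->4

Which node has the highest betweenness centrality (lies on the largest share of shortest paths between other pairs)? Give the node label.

4

Unnormalized betweenness of each node: 1:1/2, 2:15/2, 3:0, 4:59/3, 5:43/6, 6:43/3, 7:0, 8:0, 9:0, 10:5/6, 11:0.
4 has the largest value, 59/3, making it the main broker — the node through which the most shortest paths run.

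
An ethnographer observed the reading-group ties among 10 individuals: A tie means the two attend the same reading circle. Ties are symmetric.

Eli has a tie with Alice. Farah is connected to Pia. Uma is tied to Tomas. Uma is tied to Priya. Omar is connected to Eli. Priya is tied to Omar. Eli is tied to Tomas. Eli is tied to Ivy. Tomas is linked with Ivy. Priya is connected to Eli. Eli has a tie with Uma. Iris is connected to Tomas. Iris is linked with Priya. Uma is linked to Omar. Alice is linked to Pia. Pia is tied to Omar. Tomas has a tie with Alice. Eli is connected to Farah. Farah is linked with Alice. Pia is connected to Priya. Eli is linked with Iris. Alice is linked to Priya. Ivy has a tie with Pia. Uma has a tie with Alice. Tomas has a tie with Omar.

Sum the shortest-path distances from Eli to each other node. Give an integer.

10

Distances from Eli: Alice:1, Farah:1, Iris:1, Ivy:1, Omar:1, Pia:2, Priya:1, Tomas:1, Uma:1.
Sum = 1 + 1 + 1 + 1 + 1 + 2 + 1 + 1 + 1 = 10.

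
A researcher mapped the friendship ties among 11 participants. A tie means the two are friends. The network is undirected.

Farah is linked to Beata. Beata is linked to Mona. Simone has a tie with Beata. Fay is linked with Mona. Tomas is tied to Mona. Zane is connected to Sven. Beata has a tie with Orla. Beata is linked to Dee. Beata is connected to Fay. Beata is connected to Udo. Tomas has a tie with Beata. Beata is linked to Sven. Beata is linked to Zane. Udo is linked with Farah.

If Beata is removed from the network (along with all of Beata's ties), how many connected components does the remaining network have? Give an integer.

Without Beata, the remaining ties split the others into: {Dee}; {Fay, Mona, Tomas}; {Farah, Udo}; {Sven, Zane}; {Simone}; {Orla}.
That's 6 separate components.

6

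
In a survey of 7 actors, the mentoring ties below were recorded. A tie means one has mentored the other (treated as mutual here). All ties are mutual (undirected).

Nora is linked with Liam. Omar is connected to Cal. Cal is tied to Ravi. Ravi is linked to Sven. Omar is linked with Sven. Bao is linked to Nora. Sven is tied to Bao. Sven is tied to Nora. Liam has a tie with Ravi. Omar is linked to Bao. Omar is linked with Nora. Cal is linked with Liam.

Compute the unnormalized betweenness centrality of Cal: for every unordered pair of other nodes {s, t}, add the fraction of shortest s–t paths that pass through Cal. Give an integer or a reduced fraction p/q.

1

Pairs whose geodesics pass through Cal — Ravi–Omar: 1/2; Omar–Liam: 1/2.
All other pairs contribute 0.
Summing the contributions gives betweenness(Cal) = 1.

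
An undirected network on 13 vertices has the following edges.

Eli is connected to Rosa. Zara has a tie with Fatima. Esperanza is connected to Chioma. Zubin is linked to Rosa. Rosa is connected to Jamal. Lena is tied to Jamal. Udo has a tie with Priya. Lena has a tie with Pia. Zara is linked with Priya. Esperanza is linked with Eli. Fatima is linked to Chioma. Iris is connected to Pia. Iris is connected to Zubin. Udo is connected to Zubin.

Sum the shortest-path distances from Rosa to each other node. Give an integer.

Distances from Rosa: Chioma:3, Eli:1, Esperanza:2, Fatima:4, Iris:2, Jamal:1, Lena:2, Pia:3, Priya:3, Udo:2, Zara:4, Zubin:1.
Sum = 3 + 1 + 2 + 4 + 2 + 1 + 2 + 3 + 3 + 2 + 4 + 1 = 28.

28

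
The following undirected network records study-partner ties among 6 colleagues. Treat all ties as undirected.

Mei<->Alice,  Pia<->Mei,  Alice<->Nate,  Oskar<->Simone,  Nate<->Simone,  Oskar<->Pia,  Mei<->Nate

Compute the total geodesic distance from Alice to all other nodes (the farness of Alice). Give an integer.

9

Distances from Alice: Mei:1, Nate:1, Oskar:3, Pia:2, Simone:2.
Sum = 1 + 1 + 3 + 2 + 2 = 9.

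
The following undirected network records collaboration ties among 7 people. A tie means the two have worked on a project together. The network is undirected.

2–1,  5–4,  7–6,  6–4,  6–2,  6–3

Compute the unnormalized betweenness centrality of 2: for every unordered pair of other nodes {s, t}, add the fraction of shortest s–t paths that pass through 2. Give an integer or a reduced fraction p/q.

Pairs whose geodesics pass through 2 — 4–1: 1; 1–7: 1; 1–3: 1; 1–5: 1; 1–6: 1.
All other pairs contribute 0.
Summing the contributions gives betweenness(2) = 5.

5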